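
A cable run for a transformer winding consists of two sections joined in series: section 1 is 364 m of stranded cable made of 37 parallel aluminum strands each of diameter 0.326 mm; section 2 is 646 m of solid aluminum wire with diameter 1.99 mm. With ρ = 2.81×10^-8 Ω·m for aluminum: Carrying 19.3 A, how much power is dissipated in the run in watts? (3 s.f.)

Section 1: A_strand = π(1.6300e-04)² = 8.347e-08 m²; R₁ = ρL/(N·A_s) = (2.81×10^-8)(364)/(37×8.347e-08) = 3.312 Ω
Section 2: A = π(d/2)² = π(9.9500e-04 m)² = 3.110e-06 m²
R₂ = (2.81×10^-8)(646)/(3.110e-06) = 5.836 Ω
R = R₁ + R₂ = 9.148 Ω
P = I²R = (19.3)² × 9.148 = 3410 W

3410 W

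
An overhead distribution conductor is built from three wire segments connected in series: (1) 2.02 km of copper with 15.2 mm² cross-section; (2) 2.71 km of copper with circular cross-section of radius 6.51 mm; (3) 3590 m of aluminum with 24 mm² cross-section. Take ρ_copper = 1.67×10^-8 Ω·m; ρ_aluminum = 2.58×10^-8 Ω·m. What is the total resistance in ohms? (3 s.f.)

Seg 1: A = 15.2 mm² = 1.520e-05 m²
R_1 = (1.67×10^-8)(2020)/(1.520e-05) = 2.219 Ω
Seg 2: A = πr² = π(6.5100e-03 m)² = 1.331e-04 m²
R_2 = (1.67×10^-8)(2710)/(1.331e-04) = 0.3399 Ω
Seg 3: A = 24 mm² = 2.400e-05 m²
R_3 = (2.58×10^-8)(3590)/(2.400e-05) = 3.859 Ω
R_total = R_1 + R_2 + R_3 = 6.42 Ω

6.42 Ω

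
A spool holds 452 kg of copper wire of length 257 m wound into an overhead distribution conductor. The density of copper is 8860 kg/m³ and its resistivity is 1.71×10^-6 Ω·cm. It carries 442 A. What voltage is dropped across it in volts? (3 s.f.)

ρ = 1.71×10^-6 Ω·cm = 1.71×10^-8 Ω·m
A = m/(density·L) = 452/(8860×257) = 1.9851e-04 m²
R = ρL/A = (1.71×10^-8)(257)/(1.9851e-04) = 0.02214 Ω
V = IR = 442 × 0.02214 = 9.79 V

9.79 V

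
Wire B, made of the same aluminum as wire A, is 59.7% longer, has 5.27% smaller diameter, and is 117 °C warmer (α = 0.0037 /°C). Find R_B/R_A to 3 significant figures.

2.55

R ∝ ρL/d² with ρ ∝ (1+αΔT), so R_B/R_A = (1 + 59.7/100) × (1 − 5.27/100)⁻² × (1 + 0.0037×117)
= 1.597 × 1.114 × 1.433 = 2.55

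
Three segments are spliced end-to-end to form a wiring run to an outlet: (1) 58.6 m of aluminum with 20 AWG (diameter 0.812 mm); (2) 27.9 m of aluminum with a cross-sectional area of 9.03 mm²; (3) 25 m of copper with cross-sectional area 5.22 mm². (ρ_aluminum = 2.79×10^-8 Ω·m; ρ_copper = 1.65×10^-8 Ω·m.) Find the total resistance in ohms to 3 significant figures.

3.32 Ω

Seg 1: A = π(0.812/2 mm)² = π(4.0600e-04 m)² = 5.178e-07 m²
R_1 = (2.79×10^-8)(58.6)/(5.178e-07) = 3.157 Ω
Seg 2: A = 9.03 mm² = 9.030e-06 m²
R_2 = (2.79×10^-8)(27.9)/(9.030e-06) = 0.0862 Ω
Seg 3: A = 5.22 mm² = 5.220e-06 m²
R_3 = (1.65×10^-8)(25)/(5.220e-06) = 0.07902 Ω
R_total = R_1 + R_2 + R_3 = 3.32 Ω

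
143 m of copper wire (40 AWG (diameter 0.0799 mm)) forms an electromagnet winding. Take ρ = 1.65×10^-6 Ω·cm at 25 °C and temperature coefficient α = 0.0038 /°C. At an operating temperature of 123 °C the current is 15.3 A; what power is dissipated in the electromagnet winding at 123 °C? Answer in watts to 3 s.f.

1.51×10^5 W

ρ = 1.65×10^-6 Ω·cm = 1.65×10^-8 Ω·m
A = π(0.0799/2 mm)² = π(3.9950e-05 m)² = 5.014e-09 m²
R₍25₎ = ρL/A = (1.65×10^-8)(143)/(5.014e-09) = 470.6 Ω
R₍123₎ = R₍25₎(1 + αΔT) = 470.6 × (1 + 0.0038×98) = 645.8 Ω
P = I²R = (15.3)² × 645.8 = 1.51×10^5 W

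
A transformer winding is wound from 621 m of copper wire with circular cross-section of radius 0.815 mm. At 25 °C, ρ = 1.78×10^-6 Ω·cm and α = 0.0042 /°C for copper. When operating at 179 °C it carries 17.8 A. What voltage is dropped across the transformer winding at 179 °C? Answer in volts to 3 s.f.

ρ = 1.78×10^-6 Ω·cm = 1.78×10^-8 Ω·m
A = πr² = π(8.1500e-04 m)² = 2.087e-06 m²
R₍25₎ = ρL/A = (1.78×10^-8)(621)/(2.087e-06) = 5.297 Ω
R₍179₎ = R₍25₎(1 + αΔT) = 5.297 × (1 + 0.0042×154) = 8.723 Ω
V = IR = 17.8 × 8.723 = 155 V

155 V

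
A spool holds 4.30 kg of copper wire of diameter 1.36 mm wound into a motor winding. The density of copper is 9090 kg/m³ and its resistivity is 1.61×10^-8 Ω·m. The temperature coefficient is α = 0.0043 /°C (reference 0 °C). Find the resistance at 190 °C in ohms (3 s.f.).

6.56 Ω

A = π(d/2)² = π(6.8000e-04 m)² = 1.4527e-06 m²
L = m/(density·A) = 4.3/(9090×1.4527e-06) = 325.6 m
R = ρL/A = (1.61×10^-8)(325.6)/(1.4527e-06) = 3.609 Ω
R(190 °C) = 3.609 × (1 + 0.0043×190) = 6.56 Ω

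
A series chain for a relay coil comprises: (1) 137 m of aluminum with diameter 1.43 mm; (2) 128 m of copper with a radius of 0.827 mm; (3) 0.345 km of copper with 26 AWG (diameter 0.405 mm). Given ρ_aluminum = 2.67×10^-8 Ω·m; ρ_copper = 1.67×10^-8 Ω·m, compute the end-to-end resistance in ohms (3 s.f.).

Seg 1: A = π(d/2)² = π(7.1500e-04 m)² = 1.606e-06 m²
R_1 = (2.67×10^-8)(137)/(1.606e-06) = 2.278 Ω
Seg 2: A = πr² = π(8.2700e-04 m)² = 2.149e-06 m²
R_2 = (1.67×10^-8)(128)/(2.149e-06) = 0.9949 Ω
Seg 3: A = π(0.405/2 mm)² = π(2.0250e-04 m)² = 1.288e-07 m²
R_3 = (1.67×10^-8)(345)/(1.288e-07) = 44.72 Ω
R_total = R_1 + R_2 + R_3 = 48.0 Ω

48.0 Ω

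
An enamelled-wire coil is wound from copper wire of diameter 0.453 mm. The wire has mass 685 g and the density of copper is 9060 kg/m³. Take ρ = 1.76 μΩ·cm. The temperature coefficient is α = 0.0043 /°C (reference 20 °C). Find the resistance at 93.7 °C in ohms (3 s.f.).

ρ = 1.76 μΩ·cm = 1.76×10^-8 Ω·m
A = π(d/2)² = π(2.2650e-04 m)² = 1.6117e-07 m²
L = m/(density·A) = 0.685/(9060×1.6117e-07) = 469.1 m
R = ρL/A = (1.76×10^-8)(469.1)/(1.6117e-07) = 51.23 Ω
R(93.7 °C) = 51.23 × (1 + 0.0043×73.7) = 67.5 Ω

67.5 Ω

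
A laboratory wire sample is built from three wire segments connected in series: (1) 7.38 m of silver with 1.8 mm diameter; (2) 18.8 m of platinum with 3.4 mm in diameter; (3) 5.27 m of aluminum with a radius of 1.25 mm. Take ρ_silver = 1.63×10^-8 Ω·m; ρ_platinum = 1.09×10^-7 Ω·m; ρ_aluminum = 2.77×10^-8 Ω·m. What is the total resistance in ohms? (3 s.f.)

0.303 Ω

Seg 1: A = π(d/2)² = π(9.0000e-04 m)² = 2.545e-06 m²
R_1 = (1.63×10^-8)(7.38)/(2.545e-06) = 0.04727 Ω
Seg 2: A = π(d/2)² = π(1.7000e-03 m)² = 9.079e-06 m²
R_2 = (1.09×10^-7)(18.8)/(9.079e-06) = 0.2257 Ω
Seg 3: A = πr² = π(1.2500e-03 m)² = 4.909e-06 m²
R_3 = (2.77×10^-8)(5.27)/(4.909e-06) = 0.02974 Ω
R_total = R_1 + R_2 + R_3 = 0.303 Ω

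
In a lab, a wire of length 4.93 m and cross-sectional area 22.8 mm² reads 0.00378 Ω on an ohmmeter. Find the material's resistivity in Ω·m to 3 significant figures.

1.75×10^-8 Ω·m

A = 22.8 mm² = 2.280e-05 m²
ρ = RA/L = (0.00378)(2.280e-05)/(4.93) = 1.75×10^-8 Ω·m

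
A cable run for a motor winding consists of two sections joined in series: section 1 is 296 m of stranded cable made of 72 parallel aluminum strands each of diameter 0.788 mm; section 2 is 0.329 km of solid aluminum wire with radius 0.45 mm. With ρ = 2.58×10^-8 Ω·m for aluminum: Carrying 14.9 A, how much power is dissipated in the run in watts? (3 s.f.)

Section 1: A_strand = π(3.9400e-04)² = 4.877e-07 m²; R₁ = ρL/(N·A_s) = (2.58×10^-8)(296)/(72×4.877e-07) = 0.2175 Ω
Section 2: A = πr² = π(4.5000e-04 m)² = 6.362e-07 m²
R₂ = (2.58×10^-8)(329)/(6.362e-07) = 13.34 Ω
R = R₁ + R₂ = 13.56 Ω
P = I²R = (14.9)² × 13.56 = 3010 W

3010 W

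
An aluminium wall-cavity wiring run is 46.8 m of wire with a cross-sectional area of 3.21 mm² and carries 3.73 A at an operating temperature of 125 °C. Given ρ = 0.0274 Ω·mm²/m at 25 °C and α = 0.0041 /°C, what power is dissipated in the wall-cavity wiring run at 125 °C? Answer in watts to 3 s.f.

7.84 W

ρ = 0.0274 Ω·mm²/m = 2.74×10^-8 Ω·m
A = 3.21 mm² = 3.210e-06 m²
R₍25₎ = ρL/A = (2.74×10^-8)(46.8)/(3.210e-06) = 0.3995 Ω
R₍125₎ = R₍25₎(1 + αΔT) = 0.3995 × (1 + 0.0041×100) = 0.5633 Ω
P = I²R = (3.73)² × 0.5633 = 7.84 W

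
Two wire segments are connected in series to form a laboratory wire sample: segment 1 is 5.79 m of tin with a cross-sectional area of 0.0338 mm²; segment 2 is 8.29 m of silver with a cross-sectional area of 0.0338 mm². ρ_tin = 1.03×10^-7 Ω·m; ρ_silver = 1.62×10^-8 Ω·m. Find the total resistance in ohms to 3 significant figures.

21.6 Ω

Segment 1: A = 0.0338 mm² = 3.380e-08 m²
R₁ = ρL/A = (1.03×10^-7)(5.79)/(3.380e-08) = 17.64 Ω
R₂ = (1.62×10^-8)(8.29)/(3.380e-08) = 3.973 Ω
R = R₁ + R₂ = 21.6 Ω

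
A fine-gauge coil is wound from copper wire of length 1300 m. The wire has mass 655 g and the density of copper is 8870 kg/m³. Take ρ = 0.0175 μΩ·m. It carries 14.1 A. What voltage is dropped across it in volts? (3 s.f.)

5650 V

ρ = 0.0175 μΩ·m = 1.75×10^-8 Ω·m
A = m/(density·L) = 0.655/(8870×1300) = 5.6803e-08 m²
R = ρL/A = (1.75×10^-8)(1300)/(5.6803e-08) = 400.5 Ω
V = IR = 14.1 × 400.5 = 5650 V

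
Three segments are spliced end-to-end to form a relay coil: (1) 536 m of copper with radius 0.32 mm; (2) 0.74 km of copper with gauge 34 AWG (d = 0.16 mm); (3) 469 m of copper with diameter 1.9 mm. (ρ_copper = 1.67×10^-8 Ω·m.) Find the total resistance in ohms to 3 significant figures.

Seg 1: A = πr² = π(3.2000e-04 m)² = 3.217e-07 m²
R_1 = (1.67×10^-8)(536)/(3.217e-07) = 27.82 Ω
Seg 2: A = π(0.16/2 mm)² = π(8.0000e-05 m)² = 2.011e-08 m²
R_2 = (1.67×10^-8)(740)/(2.011e-08) = 614.6 Ω
Seg 3: A = π(d/2)² = π(9.5000e-04 m)² = 2.835e-06 m²
R_3 = (1.67×10^-8)(469)/(2.835e-06) = 2.762 Ω
R_total = R_1 + R_2 + R_3 = 645 Ω

645 Ω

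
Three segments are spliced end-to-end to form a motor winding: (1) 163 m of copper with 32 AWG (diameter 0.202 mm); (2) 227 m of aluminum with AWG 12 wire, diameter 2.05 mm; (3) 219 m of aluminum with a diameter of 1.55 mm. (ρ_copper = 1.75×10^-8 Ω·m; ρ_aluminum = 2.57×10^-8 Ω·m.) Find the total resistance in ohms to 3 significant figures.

93.8 Ω

Seg 1: A = π(0.202/2 mm)² = π(1.0100e-04 m)² = 3.205e-08 m²
R_1 = (1.75×10^-8)(163)/(3.205e-08) = 89.01 Ω
Seg 2: A = π(2.05/2 mm)² = π(1.0250e-03 m)² = 3.301e-06 m²
R_2 = (2.57×10^-8)(227)/(3.301e-06) = 1.768 Ω
Seg 3: A = π(d/2)² = π(7.7500e-04 m)² = 1.887e-06 m²
R_3 = (2.57×10^-8)(219)/(1.887e-06) = 2.983 Ω
R_total = R_1 + R_2 + R_3 = 93.8 Ω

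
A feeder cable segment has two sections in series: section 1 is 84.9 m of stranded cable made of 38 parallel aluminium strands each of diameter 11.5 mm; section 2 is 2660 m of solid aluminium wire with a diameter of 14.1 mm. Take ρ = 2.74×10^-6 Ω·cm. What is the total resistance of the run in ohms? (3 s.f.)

0.467 Ω

ρ = 2.74×10^-6 Ω·cm = 2.74×10^-8 Ω·m
Section 1: A_strand = π(5.7500e-03)² = 1.039e-04 m²; R₁ = ρL/(N·A_s) = (2.74×10^-8)(84.9)/(38×1.039e-04) = 5.894×10^-4 Ω
Section 2: A = π(d/2)² = π(7.0500e-03 m)² = 1.561e-04 m²
R₂ = (2.74×10^-8)(2660)/(1.561e-04) = 0.4668 Ω
R = R₁ + R₂ = 0.467 Ω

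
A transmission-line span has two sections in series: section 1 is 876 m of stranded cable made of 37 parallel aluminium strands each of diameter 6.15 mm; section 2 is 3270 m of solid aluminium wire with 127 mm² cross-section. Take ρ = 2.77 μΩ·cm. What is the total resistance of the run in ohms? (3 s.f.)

ρ = 2.77 μΩ·cm = 2.77×10^-8 Ω·m
Section 1: A_strand = π(3.0750e-03)² = 2.971e-05 m²; R₁ = ρL/(N·A_s) = (2.77×10^-8)(876)/(37×2.971e-05) = 0.02208 Ω
Section 2: A = 127 mm² = 1.270e-04 m²
R₂ = (2.77×10^-8)(3270)/(1.270e-04) = 0.7132 Ω
R = R₁ + R₂ = 0.735 Ω

0.735 Ω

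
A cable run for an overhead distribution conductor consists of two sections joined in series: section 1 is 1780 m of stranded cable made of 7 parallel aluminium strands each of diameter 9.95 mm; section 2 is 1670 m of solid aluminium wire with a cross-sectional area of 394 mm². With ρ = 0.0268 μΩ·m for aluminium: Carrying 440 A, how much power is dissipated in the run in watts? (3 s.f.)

39000 W

ρ = 0.0268 μΩ·m = 2.68×10^-8 Ω·m
Section 1: A_strand = π(4.9750e-03)² = 7.776e-05 m²; R₁ = ρL/(N·A_s) = (2.68×10^-8)(1780)/(7×7.776e-05) = 0.08764 Ω
Section 2: A = 394 mm² = 3.940e-04 m²
R₂ = (2.68×10^-8)(1670)/(3.940e-04) = 0.1136 Ω
R = R₁ + R₂ = 0.2012 Ω
P = I²R = (440)² × 0.2012 = 39000 W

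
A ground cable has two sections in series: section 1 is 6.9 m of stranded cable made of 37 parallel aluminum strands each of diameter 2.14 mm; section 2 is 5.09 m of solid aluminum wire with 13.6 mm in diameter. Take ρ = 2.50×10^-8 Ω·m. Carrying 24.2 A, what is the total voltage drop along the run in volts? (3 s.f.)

Section 1: A_strand = π(1.0700e-03)² = 3.597e-06 m²; R₁ = ρL/(N·A_s) = (2.50×10^-8)(6.9)/(37×3.597e-06) = 0.001296 Ω
Section 2: A = π(d/2)² = π(6.8000e-03 m)² = 1.453e-04 m²
R₂ = (2.50×10^-8)(5.09)/(1.453e-04) = 8.760×10^-4 Ω
R = R₁ + R₂ = 0.002172 Ω
V = IR = 24.2 × 0.002172 = 0.0526 V

0.0526 V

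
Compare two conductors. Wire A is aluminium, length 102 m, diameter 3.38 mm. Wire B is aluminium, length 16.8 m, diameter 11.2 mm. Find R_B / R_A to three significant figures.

0.0150

R ∝ ρL/d², so R_B/R_A = (L_B/L_A) × (d_A/d_B)²
= (16.8/102) × (3.38/11.2)² = 0.0150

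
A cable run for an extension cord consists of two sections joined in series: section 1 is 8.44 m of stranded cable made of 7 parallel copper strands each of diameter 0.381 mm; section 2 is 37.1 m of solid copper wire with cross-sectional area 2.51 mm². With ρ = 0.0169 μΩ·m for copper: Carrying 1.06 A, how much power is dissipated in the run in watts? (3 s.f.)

0.481 W

ρ = 0.0169 μΩ·m = 1.69×10^-8 Ω·m
Section 1: A_strand = π(1.9050e-04)² = 1.140e-07 m²; R₁ = ρL/(N·A_s) = (1.69×10^-8)(8.44)/(7×1.140e-07) = 0.1787 Ω
Section 2: A = 2.51 mm² = 2.510e-06 m²
R₂ = (1.69×10^-8)(37.1)/(2.510e-06) = 0.2498 Ω
R = R₁ + R₂ = 0.4285 Ω
P = I²R = (1.06)² × 0.4285 = 0.481 W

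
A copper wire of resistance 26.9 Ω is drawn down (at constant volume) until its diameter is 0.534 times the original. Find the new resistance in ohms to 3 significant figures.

331 Ω

Volume constant ⇒ L' = L/r² with r = 0.534. R' = ρL'/A' = ρ(L/r²)/(πr²d₀²/4) = R/r⁴.
R' = 12.3 × 26.9 = 331 Ω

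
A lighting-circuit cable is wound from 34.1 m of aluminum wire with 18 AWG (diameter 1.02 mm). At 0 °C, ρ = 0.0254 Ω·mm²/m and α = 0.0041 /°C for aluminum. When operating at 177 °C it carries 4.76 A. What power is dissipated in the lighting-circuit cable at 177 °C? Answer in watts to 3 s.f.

41.4 W

ρ = 0.0254 Ω·mm²/m = 2.54×10^-8 Ω·m
A = π(1.02/2 mm)² = π(5.1000e-04 m)² = 8.171e-07 m²
R₍0₎ = ρL/A = (2.54×10^-8)(34.1)/(8.171e-07) = 1.06 Ω
R₍177₎ = R₍0₎(1 + αΔT) = 1.06 × (1 + 0.0041×177) = 1.829 Ω
P = I²R = (4.76)² × 1.829 = 41.4 W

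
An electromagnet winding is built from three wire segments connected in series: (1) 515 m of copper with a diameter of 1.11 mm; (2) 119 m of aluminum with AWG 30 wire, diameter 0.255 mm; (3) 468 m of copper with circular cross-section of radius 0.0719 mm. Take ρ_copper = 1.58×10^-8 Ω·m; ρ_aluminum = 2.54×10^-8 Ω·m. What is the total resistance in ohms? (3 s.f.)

523 Ω

Seg 1: A = π(d/2)² = π(5.5500e-04 m)² = 9.677e-07 m²
R_1 = (1.58×10^-8)(515)/(9.677e-07) = 8.409 Ω
Seg 2: A = π(0.255/2 mm)² = π(1.2750e-04 m)² = 5.107e-08 m²
R_2 = (2.54×10^-8)(119)/(5.107e-08) = 59.18 Ω
Seg 3: A = πr² = π(7.1900e-05 m)² = 1.624e-08 m²
R_3 = (1.58×10^-8)(468)/(1.624e-08) = 455.3 Ω
R_total = R_1 + R_2 + R_3 = 523 Ω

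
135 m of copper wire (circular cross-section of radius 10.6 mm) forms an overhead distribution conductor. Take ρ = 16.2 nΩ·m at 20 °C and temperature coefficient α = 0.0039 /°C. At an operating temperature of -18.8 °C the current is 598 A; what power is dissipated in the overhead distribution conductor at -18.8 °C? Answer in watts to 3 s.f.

1880 W

ρ = 16.2 nΩ·m = 1.62×10^-8 Ω·m
A = πr² = π(1.0600e-02 m)² = 3.530e-04 m²
R₍20₎ = ρL/A = (1.62×10^-8)(135)/(3.530e-04) = 0.006196 Ω
R₍-18.8₎ = R₍20₎(1 + αΔT) = 0.006196 × (1 + 0.0039×-38.8) = 0.005258 Ω
P = I²R = (598)² × 0.005258 = 1880 W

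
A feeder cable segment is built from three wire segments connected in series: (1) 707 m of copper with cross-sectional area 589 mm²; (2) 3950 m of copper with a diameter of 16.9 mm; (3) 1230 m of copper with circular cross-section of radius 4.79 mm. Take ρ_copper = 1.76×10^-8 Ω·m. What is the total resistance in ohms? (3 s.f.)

Seg 1: A = 589 mm² = 5.890e-04 m²
R_1 = (1.76×10^-8)(707)/(5.890e-04) = 0.02113 Ω
Seg 2: A = π(d/2)² = π(8.4500e-03 m)² = 2.243e-04 m²
R_2 = (1.76×10^-8)(3950)/(2.243e-04) = 0.3099 Ω
Seg 3: A = πr² = π(4.7900e-03 m)² = 7.208e-05 m²
R_3 = (1.76×10^-8)(1230)/(7.208e-05) = 0.3003 Ω
R_total = R_1 + R_2 + R_3 = 0.631 Ω

0.631 Ω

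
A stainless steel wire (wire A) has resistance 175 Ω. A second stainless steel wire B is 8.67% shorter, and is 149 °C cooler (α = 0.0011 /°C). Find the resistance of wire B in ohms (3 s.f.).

134 Ω

R ∝ ρL/d² with ρ ∝ (1+αΔT), so R_B/R_A = (1 − 8.67/100) × (1 − 0.0011×149)
= 0.9133 × 0.8361 = 0.7636
R_B = 0.7636 × 175 = 134 Ω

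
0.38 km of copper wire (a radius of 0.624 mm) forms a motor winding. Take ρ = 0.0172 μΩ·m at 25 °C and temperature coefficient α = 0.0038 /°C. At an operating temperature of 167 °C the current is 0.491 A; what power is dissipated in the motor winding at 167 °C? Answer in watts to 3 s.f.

1.98 W

ρ = 0.0172 μΩ·m = 1.72×10^-8 Ω·m
A = πr² = π(6.2400e-04 m)² = 1.223e-06 m²
R₍25₎ = ρL/A = (1.72×10^-8)(380)/(1.223e-06) = 5.343 Ω
R₍167₎ = R₍25₎(1 + αΔT) = 5.343 × (1 + 0.0038×142) = 8.226 Ω
P = I²R = (0.491)² × 8.226 = 1.98 W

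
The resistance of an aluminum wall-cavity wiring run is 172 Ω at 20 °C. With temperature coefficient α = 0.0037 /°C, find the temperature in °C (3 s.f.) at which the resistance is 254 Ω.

149 °C

R = R₀(1 + α(T − T₀)) ⇒ T = T₀ + (R/R₀ − 1)/α
T = 20 + (254/172 − 1)/0.0037 = 20 + (0.4767)/0.0037 = 149 °C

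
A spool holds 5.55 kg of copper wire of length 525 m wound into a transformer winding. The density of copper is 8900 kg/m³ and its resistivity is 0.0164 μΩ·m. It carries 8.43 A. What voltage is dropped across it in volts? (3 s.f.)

ρ = 0.0164 μΩ·m = 1.64×10^-8 Ω·m
A = m/(density·L) = 5.55/(8900×525) = 1.1878e-06 m²
R = ρL/A = (1.64×10^-8)(525)/(1.1878e-06) = 7.249 Ω
V = IR = 8.43 × 7.249 = 61.1 V

61.1 V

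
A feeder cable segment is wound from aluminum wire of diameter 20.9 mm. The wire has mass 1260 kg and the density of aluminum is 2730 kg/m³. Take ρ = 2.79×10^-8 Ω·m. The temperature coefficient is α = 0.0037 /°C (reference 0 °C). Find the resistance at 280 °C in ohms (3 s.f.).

0.223 Ω

A = π(d/2)² = π(1.0450e-02 m)² = 3.4307e-04 m²
L = m/(density·A) = 1260/(2730×3.4307e-04) = 1345 m
R = ρL/A = (2.79×10^-8)(1345)/(3.4307e-04) = 0.1094 Ω
R(280 °C) = 0.1094 × (1 + 0.0037×280) = 0.223 Ω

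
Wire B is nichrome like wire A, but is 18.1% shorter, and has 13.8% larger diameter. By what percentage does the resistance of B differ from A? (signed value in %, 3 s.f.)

R ∝ L/d², so R_B/R_A = (1 − 18.1/100) × (1 + 13.8/100)⁻²
= 0.819 × 0.7722 = 0.6324
(R_B − R_A)/R_A = 0.6324 − 1 = -36.8%

-36.8%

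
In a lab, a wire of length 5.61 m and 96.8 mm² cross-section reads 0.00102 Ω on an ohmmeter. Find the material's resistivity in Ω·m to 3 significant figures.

A = 96.8 mm² = 9.680e-05 m²
ρ = RA/L = (0.00102)(9.680e-05)/(5.61) = 1.76×10^-8 Ω·m

1.76×10^-8 Ω·m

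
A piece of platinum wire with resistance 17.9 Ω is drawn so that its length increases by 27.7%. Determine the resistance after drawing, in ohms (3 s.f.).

k = 1 + 27.7/100 = 1.277; volume constant ⇒ A' = A/k, so R' = k²R.
R' = 1.631 × 17.9 = 29.2 Ω

29.2 Ω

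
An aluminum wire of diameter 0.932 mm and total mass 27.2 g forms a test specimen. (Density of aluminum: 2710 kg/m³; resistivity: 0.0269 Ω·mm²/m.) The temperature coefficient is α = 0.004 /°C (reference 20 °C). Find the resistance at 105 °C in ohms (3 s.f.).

0.777 Ω

ρ = 0.0269 Ω·mm²/m = 2.69×10^-8 Ω·m
A = π(d/2)² = π(4.6600e-04 m)² = 6.8222e-07 m²
L = m/(density·A) = 0.0272/(2710×6.8222e-07) = 14.71 m
R = ρL/A = (2.69×10^-8)(14.71)/(6.8222e-07) = 0.5801 Ω
R(105 °C) = 0.5801 × (1 + 0.004×85) = 0.777 Ω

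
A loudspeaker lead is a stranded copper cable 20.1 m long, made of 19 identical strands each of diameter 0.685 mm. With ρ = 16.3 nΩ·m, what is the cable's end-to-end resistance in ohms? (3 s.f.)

ρ = 16.3 nΩ·m = 1.63×10^-8 Ω·m
A_strand = π(3.4250e-04 m)² = 3.685e-07 m²
R_strand = ρL/A = (1.63×10^-8)(20.1)/(3.685e-07) = 0.889 Ω
R_total = R_strand/N = 0.889/19 = 0.0468 Ω

0.0468 Ω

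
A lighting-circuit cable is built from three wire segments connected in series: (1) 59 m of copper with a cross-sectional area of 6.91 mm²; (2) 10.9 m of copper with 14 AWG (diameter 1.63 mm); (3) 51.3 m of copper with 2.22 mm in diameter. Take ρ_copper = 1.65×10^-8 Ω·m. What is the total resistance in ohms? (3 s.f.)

0.446 Ω

Seg 1: A = 6.91 mm² = 6.910e-06 m²
R_1 = (1.65×10^-8)(59)/(6.910e-06) = 0.1409 Ω
Seg 2: A = π(1.63/2 mm)² = π(8.1500e-04 m)² = 2.087e-06 m²
R_2 = (1.65×10^-8)(10.9)/(2.087e-06) = 0.08619 Ω
Seg 3: A = π(d/2)² = π(1.1100e-03 m)² = 3.871e-06 m²
R_3 = (1.65×10^-8)(51.3)/(3.871e-06) = 0.2187 Ω
R_total = R_1 + R_2 + R_3 = 0.446 Ω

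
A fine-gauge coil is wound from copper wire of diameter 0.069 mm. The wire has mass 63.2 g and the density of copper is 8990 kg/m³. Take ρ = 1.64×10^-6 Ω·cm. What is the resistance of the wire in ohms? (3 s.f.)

ρ = 1.64×10^-6 Ω·cm = 1.64×10^-8 Ω·m
A = π(d/2)² = π(3.4500e-05 m)² = 3.7393e-09 m²
L = m/(density·A) = 0.0632/(8990×3.7393e-09) = 1880 m
R = ρL/A = (1.64×10^-8)(1880)/(3.7393e-09) = 8250 Ω

8250 Ω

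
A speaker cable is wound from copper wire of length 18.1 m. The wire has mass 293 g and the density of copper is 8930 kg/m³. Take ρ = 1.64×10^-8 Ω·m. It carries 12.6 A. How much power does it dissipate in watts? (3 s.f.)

26.0 W

A = m/(density·L) = 0.293/(8930×18.1) = 1.8127e-06 m²
R = ρL/A = (1.64×10^-8)(18.1)/(1.8127e-06) = 0.1638 Ω
P = I²R = (12.6)² × 0.1638 = 26.0 W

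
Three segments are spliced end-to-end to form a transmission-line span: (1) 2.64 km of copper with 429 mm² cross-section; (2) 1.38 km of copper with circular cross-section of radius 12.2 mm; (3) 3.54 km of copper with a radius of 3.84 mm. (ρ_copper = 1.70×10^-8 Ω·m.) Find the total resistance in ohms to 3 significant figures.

Seg 1: A = 429 mm² = 4.290e-04 m²
R_1 = (1.70×10^-8)(2640)/(4.290e-04) = 0.1046 Ω
Seg 2: A = πr² = π(1.2200e-02 m)² = 4.676e-04 m²
R_2 = (1.70×10^-8)(1380)/(4.676e-04) = 0.05017 Ω
Seg 3: A = πr² = π(3.8400e-03 m)² = 4.632e-05 m²
R_3 = (1.70×10^-8)(3540)/(4.632e-05) = 1.299 Ω
R_total = R_1 + R_2 + R_3 = 1.45 Ω

1.45 Ω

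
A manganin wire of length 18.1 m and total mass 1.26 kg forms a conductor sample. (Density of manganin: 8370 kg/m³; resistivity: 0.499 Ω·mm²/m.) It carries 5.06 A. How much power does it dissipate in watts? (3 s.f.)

27.8 W

ρ = 0.499 Ω·mm²/m = 4.99×10^-7 Ω·m
A = m/(density·L) = 1.26/(8370×18.1) = 8.3170e-06 m²
R = ρL/A = (4.99×10^-7)(18.1)/(8.3170e-06) = 1.086 Ω
P = I²R = (5.06)² × 1.086 = 27.8 W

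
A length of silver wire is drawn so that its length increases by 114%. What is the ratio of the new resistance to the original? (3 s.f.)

4.58

k = 1 + 114/100 = 2.14; volume constant ⇒ A' = A/k, so R' = k²R.
Factor = 4.58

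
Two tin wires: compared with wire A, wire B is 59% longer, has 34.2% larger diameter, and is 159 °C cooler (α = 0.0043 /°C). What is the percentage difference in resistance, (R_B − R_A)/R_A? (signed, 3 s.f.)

R ∝ ρL/d² with ρ ∝ (1+αΔT), so R_B/R_A = (1 + 59/100) × (1 + 34.2/100)⁻² × (1 − 0.0043×159)
= 1.59 × 0.5553 × 0.3163 = 0.2792
(R_B − R_A)/R_A = 0.2792 − 1 = -72.1%

-72.1%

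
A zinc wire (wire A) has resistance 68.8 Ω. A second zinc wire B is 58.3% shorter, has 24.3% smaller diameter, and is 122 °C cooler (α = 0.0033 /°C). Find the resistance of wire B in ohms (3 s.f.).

29.9 Ω

R ∝ ρL/d² with ρ ∝ (1+αΔT), so R_B/R_A = (1 − 58.3/100) × (1 − 24.3/100)⁻² × (1 − 0.0033×122)
= 0.417 × 1.745 × 0.5974 = 0.4347
R_B = 0.4347 × 68.8 = 29.9 Ω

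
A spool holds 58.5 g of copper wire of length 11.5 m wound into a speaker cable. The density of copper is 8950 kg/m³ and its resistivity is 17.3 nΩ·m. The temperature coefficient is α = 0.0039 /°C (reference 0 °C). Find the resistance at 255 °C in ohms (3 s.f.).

0.698 Ω

ρ = 17.3 nΩ·m = 1.73×10^-8 Ω·m
A = m/(density·L) = 0.0585/(8950×11.5) = 5.6838e-07 m²
R = ρL/A = (1.73×10^-8)(11.5)/(5.6838e-07) = 0.35 Ω
R(255 °C) = 0.35 × (1 + 0.0039×255) = 0.698 Ω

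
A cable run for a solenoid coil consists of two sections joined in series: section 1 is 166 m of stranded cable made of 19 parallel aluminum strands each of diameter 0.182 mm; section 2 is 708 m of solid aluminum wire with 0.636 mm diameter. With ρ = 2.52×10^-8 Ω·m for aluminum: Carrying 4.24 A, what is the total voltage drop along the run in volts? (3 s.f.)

274 V

Section 1: A_strand = π(9.1000e-05)² = 2.602e-08 m²; R₁ = ρL/(N·A_s) = (2.52×10^-8)(166)/(19×2.602e-08) = 8.463 Ω
Section 2: A = π(d/2)² = π(3.1800e-04 m)² = 3.177e-07 m²
R₂ = (2.52×10^-8)(708)/(3.177e-07) = 56.16 Ω
R = R₁ + R₂ = 64.62 Ω
V = IR = 4.24 × 64.62 = 274 V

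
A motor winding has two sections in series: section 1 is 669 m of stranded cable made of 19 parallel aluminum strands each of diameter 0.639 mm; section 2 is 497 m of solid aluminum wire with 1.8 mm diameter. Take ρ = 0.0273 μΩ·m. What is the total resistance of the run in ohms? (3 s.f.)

ρ = 0.0273 μΩ·m = 2.73×10^-8 Ω·m
Section 1: A_strand = π(3.1950e-04)² = 3.207e-07 m²; R₁ = ρL/(N·A_s) = (2.73×10^-8)(669)/(19×3.207e-07) = 2.997 Ω
Section 2: A = π(d/2)² = π(9.0000e-04 m)² = 2.545e-06 m²
R₂ = (2.73×10^-8)(497)/(2.545e-06) = 5.332 Ω
R = R₁ + R₂ = 8.33 Ω

8.33 Ω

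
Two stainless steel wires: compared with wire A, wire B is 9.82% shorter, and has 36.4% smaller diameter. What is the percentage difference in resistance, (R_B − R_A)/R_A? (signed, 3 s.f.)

123%

R ∝ L/d², so R_B/R_A = (1 − 9.82/100) × (1 − 36.4/100)⁻²
= 0.9018 × 2.472 = 2.229
(R_B − R_A)/R_A = 2.229 − 1 = 123%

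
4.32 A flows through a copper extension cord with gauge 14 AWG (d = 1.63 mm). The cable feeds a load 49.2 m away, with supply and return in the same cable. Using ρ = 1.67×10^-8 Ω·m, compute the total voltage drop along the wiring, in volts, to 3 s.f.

3.40 V

A = π(1.63/2 mm)² = π(8.1500e-04 m)² = 2.087e-06 m²
Total conductor length (both ways) L = 2 × 49.2 = 98.4 m
R = ρL/A = (1.67×10^-8)(98.4)/(2.087e-06) = 0.7875 Ω
V = IR = 4.32 × 0.7875 = 3.40 V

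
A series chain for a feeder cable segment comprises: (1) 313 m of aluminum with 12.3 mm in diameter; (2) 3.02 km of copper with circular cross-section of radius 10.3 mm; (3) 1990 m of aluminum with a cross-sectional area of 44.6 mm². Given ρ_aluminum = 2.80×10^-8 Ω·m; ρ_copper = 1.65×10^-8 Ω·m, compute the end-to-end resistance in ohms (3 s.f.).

Seg 1: A = π(d/2)² = π(6.1500e-03 m)² = 1.188e-04 m²
R_1 = (2.80×10^-8)(313)/(1.188e-04) = 0.07376 Ω
Seg 2: A = πr² = π(1.0300e-02 m)² = 3.333e-04 m²
R_2 = (1.65×10^-8)(3020)/(3.333e-04) = 0.1495 Ω
Seg 3: A = 44.6 mm² = 4.460e-05 m²
R_3 = (2.80×10^-8)(1990)/(4.460e-05) = 1.249 Ω
R_total = R_1 + R_2 + R_3 = 1.47 Ω

1.47 Ω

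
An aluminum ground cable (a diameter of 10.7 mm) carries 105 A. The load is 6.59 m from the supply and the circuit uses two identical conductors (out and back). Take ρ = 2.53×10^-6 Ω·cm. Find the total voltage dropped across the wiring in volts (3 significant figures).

0.389 V

ρ = 2.53×10^-6 Ω·cm = 2.53×10^-8 Ω·m
A = π(d/2)² = π(5.3500e-03 m)² = 8.992e-05 m²
Total conductor length (both ways) L = 2 × 6.59 = 13.18 m
R = ρL/A = (2.53×10^-8)(13.18)/(8.992e-05) = 0.003708 Ω
V = IR = 105 × 0.003708 = 0.389 V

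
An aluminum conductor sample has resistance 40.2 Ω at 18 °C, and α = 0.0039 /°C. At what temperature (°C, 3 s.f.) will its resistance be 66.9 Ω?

188 °C

R = R₀(1 + α(T − T₀)) ⇒ T = T₀ + (R/R₀ − 1)/α
T = 18 + (66.9/40.2 − 1)/0.0039 = 18 + (0.6642)/0.0039 = 188 °C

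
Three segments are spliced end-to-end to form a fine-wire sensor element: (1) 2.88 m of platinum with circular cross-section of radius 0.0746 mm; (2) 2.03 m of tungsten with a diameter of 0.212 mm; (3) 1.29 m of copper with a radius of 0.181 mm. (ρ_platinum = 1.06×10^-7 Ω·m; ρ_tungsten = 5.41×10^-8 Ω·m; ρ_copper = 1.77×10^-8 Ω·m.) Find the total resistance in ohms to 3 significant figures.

Seg 1: A = πr² = π(7.4600e-05 m)² = 1.748e-08 m²
R_1 = (1.06×10^-7)(2.88)/(1.748e-08) = 17.46 Ω
Seg 2: A = π(d/2)² = π(1.0600e-04 m)² = 3.530e-08 m²
R_2 = (5.41×10^-8)(2.03)/(3.530e-08) = 3.111 Ω
Seg 3: A = πr² = π(1.8100e-04 m)² = 1.029e-07 m²
R_3 = (1.77×10^-8)(1.29)/(1.029e-07) = 0.2218 Ω
R_total = R_1 + R_2 + R_3 = 20.8 Ω

20.8 Ω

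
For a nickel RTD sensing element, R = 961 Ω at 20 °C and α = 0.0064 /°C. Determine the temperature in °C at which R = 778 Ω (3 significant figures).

R = R₀(1 + α(T − T₀)) ⇒ T = T₀ + (R/R₀ − 1)/α
T = 20 + (778/961 − 1)/0.0064 = 20 + (-0.1904)/0.0064 = -9.75 °C

-9.75 °C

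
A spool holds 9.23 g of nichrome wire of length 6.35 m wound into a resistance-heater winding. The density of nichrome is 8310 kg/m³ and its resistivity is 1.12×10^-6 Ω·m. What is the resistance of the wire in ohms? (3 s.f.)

40.7 Ω

A = m/(density·L) = 0.00923/(8310×6.35) = 1.7491e-07 m²
R = ρL/A = (1.12×10^-6)(6.35)/(1.7491e-07) = 40.7 Ω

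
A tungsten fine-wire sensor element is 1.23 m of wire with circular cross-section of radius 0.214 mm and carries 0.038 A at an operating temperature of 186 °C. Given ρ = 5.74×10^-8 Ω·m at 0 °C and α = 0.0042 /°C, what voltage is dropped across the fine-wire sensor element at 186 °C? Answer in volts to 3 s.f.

A = πr² = π(2.1400e-04 m)² = 1.439e-07 m²
R₍0₎ = ρL/A = (5.74×10^-8)(1.23)/(1.439e-07) = 0.4907 Ω
R₍186₎ = R₍0₎(1 + αΔT) = 0.4907 × (1 + 0.0042×186) = 0.8741 Ω
V = IR = 0.038 × 0.8741 = 0.0332 V

0.0332 V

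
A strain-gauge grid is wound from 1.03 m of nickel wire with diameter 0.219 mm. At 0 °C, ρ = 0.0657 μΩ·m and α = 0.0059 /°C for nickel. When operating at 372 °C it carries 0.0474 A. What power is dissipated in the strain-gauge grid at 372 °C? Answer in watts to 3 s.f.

ρ = 0.0657 μΩ·m = 6.57×10^-8 Ω·m
A = π(d/2)² = π(1.0950e-04 m)² = 3.767e-08 m²
R₍0₎ = ρL/A = (6.57×10^-8)(1.03)/(3.767e-08) = 1.796 Ω
R₍372₎ = R₍0₎(1 + αΔT) = 1.796 × (1 + 0.0059×372) = 5.739 Ω
P = I²R = (0.0474)² × 5.739 = 0.0129 W

0.0129 W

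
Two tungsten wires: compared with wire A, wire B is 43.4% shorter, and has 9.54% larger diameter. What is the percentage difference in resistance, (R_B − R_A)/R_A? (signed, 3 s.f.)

-52.8%

R ∝ L/d², so R_B/R_A = (1 − 43.4/100) × (1 + 9.54/100)⁻²
= 0.566 × 0.8334 = 0.4717
(R_B − R_A)/R_A = 0.4717 − 1 = -52.8%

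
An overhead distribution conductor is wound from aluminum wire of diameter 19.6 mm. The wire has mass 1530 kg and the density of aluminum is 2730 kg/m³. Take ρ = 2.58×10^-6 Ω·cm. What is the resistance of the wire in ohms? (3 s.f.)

0.159 Ω

ρ = 2.58×10^-6 Ω·cm = 2.58×10^-8 Ω·m
A = π(d/2)² = π(9.8000e-03 m)² = 3.0172e-04 m²
L = m/(density·A) = 1530/(2730×3.0172e-04) = 1857 m
R = ρL/A = (2.58×10^-8)(1857)/(3.0172e-04) = 0.159 Ω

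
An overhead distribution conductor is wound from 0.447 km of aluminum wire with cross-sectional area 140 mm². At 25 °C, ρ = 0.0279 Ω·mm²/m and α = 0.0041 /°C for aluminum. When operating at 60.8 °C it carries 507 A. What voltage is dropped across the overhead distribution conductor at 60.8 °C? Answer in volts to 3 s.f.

ρ = 0.0279 Ω·mm²/m = 2.79×10^-8 Ω·m
A = 140 mm² = 1.400e-04 m²
R₍25₎ = ρL/A = (2.79×10^-8)(447)/(1.400e-04) = 0.08908 Ω
R₍60.8₎ = R₍25₎(1 + αΔT) = 0.08908 × (1 + 0.0041×35.8) = 0.1022 Ω
V = IR = 507 × 0.1022 = 51.8 V

51.8 V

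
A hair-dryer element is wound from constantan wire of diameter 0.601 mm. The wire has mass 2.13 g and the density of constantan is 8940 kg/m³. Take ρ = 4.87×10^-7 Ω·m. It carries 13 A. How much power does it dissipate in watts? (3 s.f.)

244 W

A = π(d/2)² = π(3.0050e-04 m)² = 2.8369e-07 m²
L = m/(density·A) = 0.00213/(8940×2.8369e-07) = 0.8399 m
R = ρL/A = (4.87×10^-7)(0.8399)/(2.8369e-07) = 1.442 Ω
P = I²R = (13)² × 1.442 = 244 W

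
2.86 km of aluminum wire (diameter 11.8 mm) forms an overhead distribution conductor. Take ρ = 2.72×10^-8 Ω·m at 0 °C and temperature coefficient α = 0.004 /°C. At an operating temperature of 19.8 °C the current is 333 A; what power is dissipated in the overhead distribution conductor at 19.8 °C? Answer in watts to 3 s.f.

85100 W

A = π(d/2)² = π(5.9000e-03 m)² = 1.094e-04 m²
R₍0₎ = ρL/A = (2.72×10^-8)(2860)/(1.094e-04) = 0.7113 Ω
R₍19.8₎ = R₍0₎(1 + αΔT) = 0.7113 × (1 + 0.004×19.8) = 0.7677 Ω
P = I²R = (333)² × 0.7677 = 85100 W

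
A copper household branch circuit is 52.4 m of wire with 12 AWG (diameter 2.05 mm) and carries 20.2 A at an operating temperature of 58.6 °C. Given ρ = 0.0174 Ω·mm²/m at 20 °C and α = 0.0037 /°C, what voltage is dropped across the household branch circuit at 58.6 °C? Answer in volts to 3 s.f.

6.38 V

ρ = 0.0174 Ω·mm²/m = 1.74×10^-8 Ω·m
A = π(2.05/2 mm)² = π(1.0250e-03 m)² = 3.301e-06 m²
R₍20₎ = ρL/A = (1.74×10^-8)(52.4)/(3.301e-06) = 0.2762 Ω
R₍58.6₎ = R₍20₎(1 + αΔT) = 0.2762 × (1 + 0.0037×38.6) = 0.3157 Ω
V = IR = 20.2 × 0.3157 = 6.38 V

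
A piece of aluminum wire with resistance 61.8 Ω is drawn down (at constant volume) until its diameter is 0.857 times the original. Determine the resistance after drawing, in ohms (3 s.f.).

Volume constant ⇒ L' = L/r² with r = 0.857. R' = ρL'/A' = ρ(L/r²)/(πr²d₀²/4) = R/r⁴.
R' = 1.854 × 61.8 = 115 Ω

115 Ω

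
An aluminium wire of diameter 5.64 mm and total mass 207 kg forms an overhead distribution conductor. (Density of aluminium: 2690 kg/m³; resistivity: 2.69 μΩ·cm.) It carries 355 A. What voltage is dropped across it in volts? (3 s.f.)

ρ = 2.69 μΩ·cm = 2.69×10^-8 Ω·m
A = π(d/2)² = π(2.8200e-03 m)² = 2.4983e-05 m²
L = m/(density·A) = 207/(2690×2.4983e-05) = 3080 m
R = ρL/A = (2.69×10^-8)(3080)/(2.4983e-05) = 3.316 Ω
V = IR = 355 × 3.316 = 1180 V

1180 V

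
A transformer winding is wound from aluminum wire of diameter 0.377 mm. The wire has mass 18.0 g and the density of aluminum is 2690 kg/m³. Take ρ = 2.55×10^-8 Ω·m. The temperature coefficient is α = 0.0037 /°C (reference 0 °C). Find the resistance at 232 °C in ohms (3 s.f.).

A = π(d/2)² = π(1.8850e-04 m)² = 1.1163e-07 m²
L = m/(density·A) = 0.018/(2690×1.1163e-07) = 59.94 m
R = ρL/A = (2.55×10^-8)(59.94)/(1.1163e-07) = 13.69 Ω
R(232 °C) = 13.69 × (1 + 0.0037×232) = 25.4 Ω

25.4 Ω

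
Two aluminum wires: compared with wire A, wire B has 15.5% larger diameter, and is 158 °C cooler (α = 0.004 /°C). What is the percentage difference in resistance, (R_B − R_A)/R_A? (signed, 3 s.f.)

-72.4%

R ∝ ρL/d² with ρ ∝ (1+αΔT), so R_B/R_A = (1 + 15.5/100)⁻² × (1 − 0.004×158)
= 0.7496 × 0.368 = 0.2759
(R_B − R_A)/R_A = 0.2759 − 1 = -72.4%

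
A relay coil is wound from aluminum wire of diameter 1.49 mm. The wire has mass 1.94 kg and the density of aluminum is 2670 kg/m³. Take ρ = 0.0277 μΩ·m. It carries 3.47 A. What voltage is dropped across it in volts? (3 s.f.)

23.0 V

ρ = 0.0277 μΩ·m = 2.77×10^-8 Ω·m
A = π(d/2)² = π(7.4500e-04 m)² = 1.7437e-06 m²
L = m/(density·A) = 1.94/(2670×1.7437e-06) = 416.7 m
R = ρL/A = (2.77×10^-8)(416.7)/(1.7437e-06) = 6.62 Ω
V = IR = 3.47 × 6.62 = 23.0 V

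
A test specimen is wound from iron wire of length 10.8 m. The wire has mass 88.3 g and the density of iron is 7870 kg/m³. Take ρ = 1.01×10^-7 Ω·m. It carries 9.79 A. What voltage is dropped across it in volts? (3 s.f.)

10.3 V

A = m/(density·L) = 0.0883/(7870×10.8) = 1.0389e-06 m²
R = ρL/A = (1.01×10^-7)(10.8)/(1.0389e-06) = 1.05 Ω
V = IR = 9.79 × 1.05 = 10.3 V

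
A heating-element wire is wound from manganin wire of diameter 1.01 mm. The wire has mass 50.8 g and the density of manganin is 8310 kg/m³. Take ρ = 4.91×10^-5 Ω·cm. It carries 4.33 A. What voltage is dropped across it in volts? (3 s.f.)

20.2 V

ρ = 4.91×10^-5 Ω·cm = 4.91×10^-7 Ω·m
A = π(d/2)² = π(5.0500e-04 m)² = 8.0118e-07 m²
L = m/(density·A) = 0.0508/(8310×8.0118e-07) = 7.63 m
R = ρL/A = (4.91×10^-7)(7.63)/(8.0118e-07) = 4.676 Ω
V = IR = 4.33 × 4.676 = 20.2 V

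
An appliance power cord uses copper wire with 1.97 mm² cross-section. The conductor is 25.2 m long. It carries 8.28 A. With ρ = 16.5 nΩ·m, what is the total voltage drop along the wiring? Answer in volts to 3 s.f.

ρ = 16.5 nΩ·m = 1.65×10^-8 Ω·m
A = 1.97 mm² = 1.970e-06 m²
R = ρL/A = (1.65×10^-8)(25.2)/(1.970e-06) = 0.2111 Ω
V = IR = 8.28 × 0.2111 = 1.75 V

1.75 V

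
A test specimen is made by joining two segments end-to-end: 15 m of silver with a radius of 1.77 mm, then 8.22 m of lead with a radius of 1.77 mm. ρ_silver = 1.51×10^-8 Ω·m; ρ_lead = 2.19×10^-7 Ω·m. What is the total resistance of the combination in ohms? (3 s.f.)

Segment 1: A = πr² = π(1.7700e-03 m)² = 9.842e-06 m²
R₁ = ρL/A = (1.51×10^-8)(15)/(9.842e-06) = 0.02301 Ω
R₂ = (2.19×10^-7)(8.22)/(9.842e-06) = 0.1829 Ω
R = R₁ + R₂ = 0.206 Ω

0.206 Ω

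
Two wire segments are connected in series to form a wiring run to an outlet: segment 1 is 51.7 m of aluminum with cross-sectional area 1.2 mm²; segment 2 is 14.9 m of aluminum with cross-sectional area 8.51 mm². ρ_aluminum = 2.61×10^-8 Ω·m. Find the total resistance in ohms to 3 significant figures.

1.17 Ω

Segment 1: A = 1.2 mm² = 1.200e-06 m²
R₁ = ρL/A = (2.61×10^-8)(51.7)/(1.200e-06) = 1.124 Ω
Segment 2: A = 8.51 mm² = 8.510e-06 m²
R₂ = (2.61×10^-8)(14.9)/(8.510e-06) = 0.0457 Ω
R = R₁ + R₂ = 1.17 Ω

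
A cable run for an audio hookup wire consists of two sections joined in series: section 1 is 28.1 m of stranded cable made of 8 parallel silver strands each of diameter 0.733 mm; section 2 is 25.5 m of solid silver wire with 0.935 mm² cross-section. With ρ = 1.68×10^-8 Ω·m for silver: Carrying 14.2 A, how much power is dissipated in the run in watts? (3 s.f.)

Section 1: A_strand = π(3.6650e-04)² = 4.220e-07 m²; R₁ = ρL/(N·A_s) = (1.68×10^-8)(28.1)/(8×4.220e-07) = 0.1398 Ω
Section 2: A = 0.935 mm² = 9.350e-07 m²
R₂ = (1.68×10^-8)(25.5)/(9.350e-07) = 0.4582 Ω
R = R₁ + R₂ = 0.598 Ω
P = I²R = (14.2)² × 0.598 = 121 W

121 W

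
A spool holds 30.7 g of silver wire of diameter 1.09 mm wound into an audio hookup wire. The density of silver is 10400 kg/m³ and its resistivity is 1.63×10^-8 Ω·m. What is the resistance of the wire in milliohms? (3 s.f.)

55.3 mΩ

A = π(d/2)² = π(5.4500e-04 m)² = 9.3313e-07 m²
L = m/(density·A) = 0.0307/(10400×9.3313e-07) = 3.163 m
R = ρL/A = (1.63×10^-8)(3.163)/(9.3313e-07) = 55.3 mΩ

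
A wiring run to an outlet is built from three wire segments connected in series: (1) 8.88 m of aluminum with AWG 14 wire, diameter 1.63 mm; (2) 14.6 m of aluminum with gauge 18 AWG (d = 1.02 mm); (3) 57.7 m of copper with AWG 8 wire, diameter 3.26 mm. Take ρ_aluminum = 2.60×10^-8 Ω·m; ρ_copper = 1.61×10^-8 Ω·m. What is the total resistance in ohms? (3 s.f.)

Seg 1: A = π(1.63/2 mm)² = π(8.1500e-04 m)² = 2.087e-06 m²
R_1 = (2.60×10^-8)(8.88)/(2.087e-06) = 0.1106 Ω
Seg 2: A = π(1.02/2 mm)² = π(5.1000e-04 m)² = 8.171e-07 m²
R_2 = (2.60×10^-8)(14.6)/(8.171e-07) = 0.4646 Ω
Seg 3: A = π(3.26/2 mm)² = π(1.6300e-03 m)² = 8.347e-06 m²
R_3 = (1.61×10^-8)(57.7)/(8.347e-06) = 0.1113 Ω
R_total = R_1 + R_2 + R_3 = 0.686 Ω

0.686 Ω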